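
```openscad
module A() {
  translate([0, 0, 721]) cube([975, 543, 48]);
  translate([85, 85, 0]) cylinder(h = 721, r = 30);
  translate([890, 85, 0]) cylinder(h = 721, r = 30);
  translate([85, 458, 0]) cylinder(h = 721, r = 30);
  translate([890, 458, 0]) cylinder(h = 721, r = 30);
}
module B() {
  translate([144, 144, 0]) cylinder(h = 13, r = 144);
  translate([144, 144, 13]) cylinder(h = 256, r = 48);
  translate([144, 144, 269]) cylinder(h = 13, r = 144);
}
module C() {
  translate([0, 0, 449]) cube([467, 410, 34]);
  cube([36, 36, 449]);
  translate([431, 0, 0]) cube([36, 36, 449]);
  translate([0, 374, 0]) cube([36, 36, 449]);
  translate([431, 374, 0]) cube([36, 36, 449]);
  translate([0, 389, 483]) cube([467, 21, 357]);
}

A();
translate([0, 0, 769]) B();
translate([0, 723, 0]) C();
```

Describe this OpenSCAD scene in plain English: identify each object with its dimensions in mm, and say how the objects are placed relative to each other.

A is a rectangular dining table. The top is 975×543×48 mm with its upper surface at z = 769 mm. It stands on four round legs of 60 mm diameter, each leg's bounding box inset 55 mm from the nearest pair of top edges, running from the floor to the underside of the top.

B is a spool: two coaxial disc flanges of radius 144 mm and thickness 13 mm, joined by a core cylinder of radius 48 mm and height 256 mm. The lower flange rests on z = 0 and the three cylinders share a vertical axis.

C is a chair. The seat is a 467×410×34 mm slab with its top at z = 483 mm, on four 36×36 mm corner legs (flush with the seat edges, standing on z = 0). A flat backrest 21 mm thick, 357 mm tall, spans the full seat width and rises from the seat top along its +y edge, rear face flush with the rear of the seat.

The spool is on top of the table. The chair is on the floor beside the table on its +y side.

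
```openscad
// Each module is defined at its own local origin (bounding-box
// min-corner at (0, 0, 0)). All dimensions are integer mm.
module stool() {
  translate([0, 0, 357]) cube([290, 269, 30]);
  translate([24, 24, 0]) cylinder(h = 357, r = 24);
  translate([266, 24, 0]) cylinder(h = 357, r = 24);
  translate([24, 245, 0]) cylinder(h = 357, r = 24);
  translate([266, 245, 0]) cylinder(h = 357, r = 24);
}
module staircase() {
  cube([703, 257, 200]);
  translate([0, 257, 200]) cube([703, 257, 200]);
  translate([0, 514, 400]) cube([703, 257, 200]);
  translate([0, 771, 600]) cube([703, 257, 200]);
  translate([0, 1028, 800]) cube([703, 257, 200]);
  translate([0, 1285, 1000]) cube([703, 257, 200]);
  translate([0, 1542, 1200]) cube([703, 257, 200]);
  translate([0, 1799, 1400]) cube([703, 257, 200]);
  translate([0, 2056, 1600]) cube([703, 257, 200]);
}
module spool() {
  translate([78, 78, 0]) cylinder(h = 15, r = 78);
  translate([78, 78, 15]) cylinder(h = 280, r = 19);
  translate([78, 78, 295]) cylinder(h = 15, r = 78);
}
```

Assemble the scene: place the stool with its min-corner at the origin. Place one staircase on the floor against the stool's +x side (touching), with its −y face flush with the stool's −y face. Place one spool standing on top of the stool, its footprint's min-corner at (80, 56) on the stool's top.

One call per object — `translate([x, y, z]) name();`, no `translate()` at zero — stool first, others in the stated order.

stool();
translate([290, 0, 0]) staircase();
translate([80, 56, 387]) spool();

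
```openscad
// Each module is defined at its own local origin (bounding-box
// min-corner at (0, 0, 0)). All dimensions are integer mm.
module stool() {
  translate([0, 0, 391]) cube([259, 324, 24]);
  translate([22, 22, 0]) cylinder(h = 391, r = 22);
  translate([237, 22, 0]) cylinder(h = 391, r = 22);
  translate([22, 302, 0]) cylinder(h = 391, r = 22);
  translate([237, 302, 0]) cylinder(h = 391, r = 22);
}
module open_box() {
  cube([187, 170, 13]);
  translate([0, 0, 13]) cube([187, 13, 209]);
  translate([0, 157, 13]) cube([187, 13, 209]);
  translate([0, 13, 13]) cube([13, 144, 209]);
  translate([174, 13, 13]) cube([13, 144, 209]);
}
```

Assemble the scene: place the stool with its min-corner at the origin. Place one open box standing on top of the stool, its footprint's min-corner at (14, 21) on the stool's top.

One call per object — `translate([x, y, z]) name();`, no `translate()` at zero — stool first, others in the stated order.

stool();
translate([14, 21, 415]) open_box();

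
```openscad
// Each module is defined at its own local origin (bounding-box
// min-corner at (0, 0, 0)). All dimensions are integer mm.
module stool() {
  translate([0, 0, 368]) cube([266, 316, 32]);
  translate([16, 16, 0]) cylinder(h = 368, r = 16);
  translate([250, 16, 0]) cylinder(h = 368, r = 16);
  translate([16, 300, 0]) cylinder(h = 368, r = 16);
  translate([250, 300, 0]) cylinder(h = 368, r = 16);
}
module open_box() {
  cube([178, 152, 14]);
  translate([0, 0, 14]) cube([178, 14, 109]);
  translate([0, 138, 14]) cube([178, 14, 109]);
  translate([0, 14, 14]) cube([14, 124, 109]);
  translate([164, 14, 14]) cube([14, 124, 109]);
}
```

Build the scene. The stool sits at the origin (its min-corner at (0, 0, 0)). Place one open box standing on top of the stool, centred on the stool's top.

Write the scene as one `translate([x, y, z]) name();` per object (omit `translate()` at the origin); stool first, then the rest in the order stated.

stool();
translate([44, 82, 400]) open_box();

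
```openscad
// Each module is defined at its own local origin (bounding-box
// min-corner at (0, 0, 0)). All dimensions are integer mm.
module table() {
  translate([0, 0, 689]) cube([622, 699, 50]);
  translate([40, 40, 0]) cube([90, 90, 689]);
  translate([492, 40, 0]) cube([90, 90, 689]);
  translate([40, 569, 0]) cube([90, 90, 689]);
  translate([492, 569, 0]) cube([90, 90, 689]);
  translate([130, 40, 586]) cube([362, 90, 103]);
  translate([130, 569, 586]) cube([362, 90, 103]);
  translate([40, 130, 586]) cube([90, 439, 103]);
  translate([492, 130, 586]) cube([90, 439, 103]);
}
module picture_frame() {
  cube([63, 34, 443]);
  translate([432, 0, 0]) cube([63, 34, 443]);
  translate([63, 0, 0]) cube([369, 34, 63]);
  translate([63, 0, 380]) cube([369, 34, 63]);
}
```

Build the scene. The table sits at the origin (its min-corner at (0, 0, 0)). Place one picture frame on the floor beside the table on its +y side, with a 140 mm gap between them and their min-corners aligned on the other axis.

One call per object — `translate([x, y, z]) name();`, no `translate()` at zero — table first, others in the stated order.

table();
translate([0, 839, 0]) picture_frame();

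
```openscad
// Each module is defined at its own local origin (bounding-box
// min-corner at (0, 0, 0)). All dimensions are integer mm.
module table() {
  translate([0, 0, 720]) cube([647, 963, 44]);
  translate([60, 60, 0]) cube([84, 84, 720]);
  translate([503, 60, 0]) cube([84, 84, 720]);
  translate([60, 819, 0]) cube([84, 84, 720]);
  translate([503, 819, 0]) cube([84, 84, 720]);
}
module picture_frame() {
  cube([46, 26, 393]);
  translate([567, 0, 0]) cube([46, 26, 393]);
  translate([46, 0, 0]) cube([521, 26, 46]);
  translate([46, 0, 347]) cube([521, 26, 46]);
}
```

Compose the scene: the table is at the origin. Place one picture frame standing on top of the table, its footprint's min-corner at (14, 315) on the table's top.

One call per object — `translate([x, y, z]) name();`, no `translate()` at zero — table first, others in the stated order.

table();
translate([14, 315, 764]) picture_frame();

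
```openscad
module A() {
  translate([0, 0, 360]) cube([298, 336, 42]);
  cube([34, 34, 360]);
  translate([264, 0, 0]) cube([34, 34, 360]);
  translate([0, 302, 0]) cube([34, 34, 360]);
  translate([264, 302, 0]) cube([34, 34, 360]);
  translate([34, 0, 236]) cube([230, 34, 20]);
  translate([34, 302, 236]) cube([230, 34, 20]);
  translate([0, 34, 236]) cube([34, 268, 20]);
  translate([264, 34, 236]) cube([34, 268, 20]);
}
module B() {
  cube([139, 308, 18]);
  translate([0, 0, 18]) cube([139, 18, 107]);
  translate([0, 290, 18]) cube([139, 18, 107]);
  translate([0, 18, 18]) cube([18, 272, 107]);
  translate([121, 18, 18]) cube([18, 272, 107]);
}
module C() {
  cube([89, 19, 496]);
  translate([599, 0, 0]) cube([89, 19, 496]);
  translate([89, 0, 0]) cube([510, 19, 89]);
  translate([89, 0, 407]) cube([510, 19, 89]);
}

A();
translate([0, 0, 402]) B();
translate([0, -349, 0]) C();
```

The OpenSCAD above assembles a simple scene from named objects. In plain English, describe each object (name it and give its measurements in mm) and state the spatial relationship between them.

A is a simple wooden stool: a rectangular seat 298 mm (x) by 336 mm (y), 42 mm thick, top face at z = 402 mm, on four square legs, each 34×34 mm in cross-section. The legs rest on z = 0, each flush with a corner of the seat. Four stretchers, 34 mm wide and 20 mm tall, connect adjacent legs with their undersides at z = 236 mm, each running between the inner faces of the legs it joins and aligned with the legs' outer faces on the other axis.

B is an open-topped rectangular box: outside dimensions 139×308×125 mm, with a uniform wall and base thickness of 18 mm. The base is a full 139×308 slab on the floor; four walls sit on top of the base. The front and back walls (the −y and +y sides) span the full width; the two side walls fit between them.

C is a picture frame with a 510×318 mm rectangular opening (x by z) and a uniform 89 mm border on every side. Frame depth is 19 mm along y. It is built from two vertical stiles running the full outside height and two horizontal rails spanning the gap between the stiles.

The open box is on top of the stool. The picture frame is on the floor beside the stool on its −y side.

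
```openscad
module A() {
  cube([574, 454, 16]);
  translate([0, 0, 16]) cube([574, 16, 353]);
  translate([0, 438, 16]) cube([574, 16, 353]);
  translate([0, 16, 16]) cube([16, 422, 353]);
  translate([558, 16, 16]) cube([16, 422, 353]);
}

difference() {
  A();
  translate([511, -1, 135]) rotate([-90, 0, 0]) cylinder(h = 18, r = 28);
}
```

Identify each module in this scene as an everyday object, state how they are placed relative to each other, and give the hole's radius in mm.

A is an open box. The open box has a circular hole through its front wall. The hole's radius is 28 mm.

The subtracted cylinder has r = 28 mm.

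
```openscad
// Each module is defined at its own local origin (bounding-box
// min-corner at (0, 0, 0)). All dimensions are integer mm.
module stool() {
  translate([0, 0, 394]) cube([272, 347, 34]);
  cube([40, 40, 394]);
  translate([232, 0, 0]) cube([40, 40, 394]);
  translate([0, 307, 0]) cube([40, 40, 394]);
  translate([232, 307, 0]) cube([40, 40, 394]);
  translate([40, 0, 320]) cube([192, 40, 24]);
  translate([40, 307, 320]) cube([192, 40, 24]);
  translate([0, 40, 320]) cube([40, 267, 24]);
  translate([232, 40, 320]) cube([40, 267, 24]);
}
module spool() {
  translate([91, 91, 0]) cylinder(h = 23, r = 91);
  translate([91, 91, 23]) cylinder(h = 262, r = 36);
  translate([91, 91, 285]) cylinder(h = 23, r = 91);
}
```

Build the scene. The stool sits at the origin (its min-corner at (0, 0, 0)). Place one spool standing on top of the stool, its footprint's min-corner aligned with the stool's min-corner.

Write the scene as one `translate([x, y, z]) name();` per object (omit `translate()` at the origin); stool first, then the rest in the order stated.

stool();
translate([0, 0, 428]) spool();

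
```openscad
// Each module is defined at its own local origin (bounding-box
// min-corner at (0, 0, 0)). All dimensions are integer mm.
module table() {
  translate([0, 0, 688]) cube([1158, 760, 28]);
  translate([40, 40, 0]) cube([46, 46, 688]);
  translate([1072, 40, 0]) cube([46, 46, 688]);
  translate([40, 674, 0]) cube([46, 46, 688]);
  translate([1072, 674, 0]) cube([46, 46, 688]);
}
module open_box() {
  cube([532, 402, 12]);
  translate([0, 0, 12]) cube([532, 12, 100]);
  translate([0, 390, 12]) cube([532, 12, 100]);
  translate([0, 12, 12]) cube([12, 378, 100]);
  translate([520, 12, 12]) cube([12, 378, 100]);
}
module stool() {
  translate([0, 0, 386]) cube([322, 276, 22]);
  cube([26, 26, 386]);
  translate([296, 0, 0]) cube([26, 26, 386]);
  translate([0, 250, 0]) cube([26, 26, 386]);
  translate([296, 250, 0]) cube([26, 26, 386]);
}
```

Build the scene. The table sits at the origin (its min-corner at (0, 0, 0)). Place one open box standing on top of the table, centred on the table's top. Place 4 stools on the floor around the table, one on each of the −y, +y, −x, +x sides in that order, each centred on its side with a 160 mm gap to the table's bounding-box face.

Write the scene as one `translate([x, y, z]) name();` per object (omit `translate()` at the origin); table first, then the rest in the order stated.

table();
translate([313, 179, 716]) open_box();
translate([418, -436, 0]) stool();
translate([418, 920, 0]) stool();
translate([-482, 242, 0]) stool();
translate([1318, 242, 0]) stool();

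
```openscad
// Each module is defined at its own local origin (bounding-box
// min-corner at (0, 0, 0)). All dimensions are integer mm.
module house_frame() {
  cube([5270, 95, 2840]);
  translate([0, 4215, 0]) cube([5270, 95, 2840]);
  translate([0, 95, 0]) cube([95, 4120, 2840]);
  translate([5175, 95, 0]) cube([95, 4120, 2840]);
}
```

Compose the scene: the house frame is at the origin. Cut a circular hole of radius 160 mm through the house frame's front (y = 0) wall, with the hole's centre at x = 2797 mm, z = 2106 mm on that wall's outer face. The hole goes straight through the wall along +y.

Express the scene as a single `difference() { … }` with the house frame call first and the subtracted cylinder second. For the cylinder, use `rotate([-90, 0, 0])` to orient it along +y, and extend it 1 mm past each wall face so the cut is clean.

difference() {
  house_frame();
  translate([2797, -1, 2106]) rotate([-90, 0, 0]) cylinder(h = 97, r = 160);
}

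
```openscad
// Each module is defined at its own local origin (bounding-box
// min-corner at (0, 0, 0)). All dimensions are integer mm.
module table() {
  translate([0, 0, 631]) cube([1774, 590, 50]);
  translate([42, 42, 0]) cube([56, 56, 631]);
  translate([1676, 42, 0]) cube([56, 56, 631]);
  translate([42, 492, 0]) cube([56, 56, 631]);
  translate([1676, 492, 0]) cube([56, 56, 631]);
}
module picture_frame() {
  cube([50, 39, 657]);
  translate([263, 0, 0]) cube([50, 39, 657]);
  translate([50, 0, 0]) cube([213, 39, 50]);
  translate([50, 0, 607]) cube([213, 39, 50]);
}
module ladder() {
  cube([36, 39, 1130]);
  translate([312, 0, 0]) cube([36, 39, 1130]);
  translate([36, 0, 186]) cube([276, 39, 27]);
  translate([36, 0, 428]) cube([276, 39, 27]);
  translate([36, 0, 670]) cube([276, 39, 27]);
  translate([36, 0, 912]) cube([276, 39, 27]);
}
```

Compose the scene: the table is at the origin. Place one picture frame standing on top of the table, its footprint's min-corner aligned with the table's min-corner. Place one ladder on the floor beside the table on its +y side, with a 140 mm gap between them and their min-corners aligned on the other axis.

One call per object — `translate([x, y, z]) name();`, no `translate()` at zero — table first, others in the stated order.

table();
translate([0, 0, 681]) picture_frame();
translate([0, 730, 0]) ladder();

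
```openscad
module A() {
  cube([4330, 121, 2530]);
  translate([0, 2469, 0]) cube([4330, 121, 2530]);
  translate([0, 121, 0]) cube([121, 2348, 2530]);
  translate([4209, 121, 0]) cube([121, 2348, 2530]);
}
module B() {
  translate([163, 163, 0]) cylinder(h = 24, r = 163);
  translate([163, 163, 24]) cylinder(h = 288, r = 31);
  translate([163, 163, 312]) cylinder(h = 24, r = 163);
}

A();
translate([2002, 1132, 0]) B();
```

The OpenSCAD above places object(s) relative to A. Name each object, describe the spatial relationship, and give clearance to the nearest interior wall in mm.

A is a house frame. B is a spool. The spool sits inside the house frame, centred. The clearance to the nearest interior wall is 1011 mm.

Clearances: x = 1881, y = 1011; minimum 1011 mm.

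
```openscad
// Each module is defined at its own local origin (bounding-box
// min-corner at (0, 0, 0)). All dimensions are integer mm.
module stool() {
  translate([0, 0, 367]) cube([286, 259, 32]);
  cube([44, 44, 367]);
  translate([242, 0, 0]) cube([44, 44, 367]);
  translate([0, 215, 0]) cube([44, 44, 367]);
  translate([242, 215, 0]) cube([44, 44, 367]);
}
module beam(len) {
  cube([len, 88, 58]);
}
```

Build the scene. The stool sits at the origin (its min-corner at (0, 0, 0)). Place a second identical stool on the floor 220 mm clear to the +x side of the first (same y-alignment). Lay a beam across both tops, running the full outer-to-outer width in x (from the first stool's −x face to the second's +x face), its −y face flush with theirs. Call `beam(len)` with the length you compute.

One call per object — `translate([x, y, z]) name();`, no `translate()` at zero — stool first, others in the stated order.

stool();
translate([506, 0, 0]) stool();
translate([0, 0, 399]) beam(792);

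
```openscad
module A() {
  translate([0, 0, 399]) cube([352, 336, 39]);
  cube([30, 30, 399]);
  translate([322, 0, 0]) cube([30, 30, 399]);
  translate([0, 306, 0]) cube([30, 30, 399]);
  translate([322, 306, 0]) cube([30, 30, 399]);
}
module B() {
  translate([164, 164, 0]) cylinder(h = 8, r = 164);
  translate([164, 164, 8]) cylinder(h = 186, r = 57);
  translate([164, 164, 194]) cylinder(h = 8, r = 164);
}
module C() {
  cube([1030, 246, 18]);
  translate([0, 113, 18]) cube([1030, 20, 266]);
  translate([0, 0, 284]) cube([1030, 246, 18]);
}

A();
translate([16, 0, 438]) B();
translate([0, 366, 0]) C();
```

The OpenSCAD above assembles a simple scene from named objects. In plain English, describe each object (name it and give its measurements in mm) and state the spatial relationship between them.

A is a four-legged stool. The seat is 352×336 mm, 39 mm thick, top at z = 438 mm. It stands on four square legs, each 30×30 mm in cross-section, from z = 0 to the seat underside, each flush with a corner of the seat.

B is a spool: two coaxial disc flanges of radius 164 mm and thickness 8 mm, joined by a core cylinder of radius 57 mm and height 186 mm. The lower flange rests on z = 0 and the three cylinders share a vertical axis.

C is an I-beam lying along x, 1030 mm long. Overall section height 302 mm. Two flanges 246 mm wide (y) and 18 mm thick, one on the floor and one at the top; a web 20 mm thick runs between them, centred on the flange width.

The spool is on top of the stool. The I-beam is on the floor beside the stool on its +y side.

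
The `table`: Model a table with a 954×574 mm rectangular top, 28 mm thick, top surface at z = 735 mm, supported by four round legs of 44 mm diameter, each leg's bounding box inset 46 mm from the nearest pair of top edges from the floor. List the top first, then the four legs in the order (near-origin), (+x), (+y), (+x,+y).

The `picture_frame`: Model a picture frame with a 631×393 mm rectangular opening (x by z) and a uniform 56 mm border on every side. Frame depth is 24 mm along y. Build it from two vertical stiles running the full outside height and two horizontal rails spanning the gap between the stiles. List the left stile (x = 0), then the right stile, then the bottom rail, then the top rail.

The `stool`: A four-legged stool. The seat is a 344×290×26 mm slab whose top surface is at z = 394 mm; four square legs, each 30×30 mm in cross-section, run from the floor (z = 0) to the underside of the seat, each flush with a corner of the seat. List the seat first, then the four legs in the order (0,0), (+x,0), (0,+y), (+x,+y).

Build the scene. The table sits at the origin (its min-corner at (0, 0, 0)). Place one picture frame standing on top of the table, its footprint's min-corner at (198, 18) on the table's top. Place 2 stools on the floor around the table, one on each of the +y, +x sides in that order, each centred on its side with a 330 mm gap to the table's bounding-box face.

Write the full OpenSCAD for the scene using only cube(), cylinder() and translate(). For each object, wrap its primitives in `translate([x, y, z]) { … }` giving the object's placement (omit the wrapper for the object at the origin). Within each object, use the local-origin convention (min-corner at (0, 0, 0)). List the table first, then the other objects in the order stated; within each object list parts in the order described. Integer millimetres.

translate([0, 0, 707]) cube([954, 574, 28]);
translate([68, 68, 0]) cylinder(h = 707, r = 22);
translate([886, 68, 0]) cylinder(h = 707, r = 22);
translate([68, 506, 0]) cylinder(h = 707, r = 22);
translate([886, 506, 0]) cylinder(h = 707, r = 22);
translate([198, 18, 735]) {
  cube([56, 24, 505]);
  translate([687, 0, 0]) cube([56, 24, 505]);
  translate([56, 0, 0]) cube([631, 24, 56]);
  translate([56, 0, 449]) cube([631, 24, 56]);
}
translate([305, 904, 0]) {
  translate([0, 0, 368]) cube([344, 290, 26]);
  cube([30, 30, 368]);
  translate([314, 0, 0]) cube([30, 30, 368]);
  translate([0, 260, 0]) cube([30, 30, 368]);
  translate([314, 260, 0]) cube([30, 30, 368]);
}
translate([1284, 142, 0]) {
  translate([0, 0, 368]) cube([344, 290, 26]);
  cube([30, 30, 368]);
  translate([314, 0, 0]) cube([30, 30, 368]);
  translate([0, 260, 0]) cube([30, 30, 368]);
  translate([314, 260, 0]) cube([30, 30, 368]);
}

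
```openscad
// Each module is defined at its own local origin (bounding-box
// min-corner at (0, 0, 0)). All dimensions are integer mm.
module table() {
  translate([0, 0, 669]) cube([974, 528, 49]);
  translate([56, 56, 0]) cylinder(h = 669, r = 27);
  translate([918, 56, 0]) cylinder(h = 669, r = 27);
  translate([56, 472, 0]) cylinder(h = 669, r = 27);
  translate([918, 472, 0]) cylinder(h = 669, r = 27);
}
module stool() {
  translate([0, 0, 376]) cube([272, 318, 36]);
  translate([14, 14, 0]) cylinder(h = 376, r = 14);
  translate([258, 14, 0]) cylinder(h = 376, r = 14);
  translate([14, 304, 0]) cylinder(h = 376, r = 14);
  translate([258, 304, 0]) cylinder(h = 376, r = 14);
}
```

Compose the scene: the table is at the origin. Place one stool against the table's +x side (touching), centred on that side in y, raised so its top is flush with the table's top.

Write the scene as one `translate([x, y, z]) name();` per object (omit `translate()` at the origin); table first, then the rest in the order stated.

table();
translate([974, 105, 306]) stool();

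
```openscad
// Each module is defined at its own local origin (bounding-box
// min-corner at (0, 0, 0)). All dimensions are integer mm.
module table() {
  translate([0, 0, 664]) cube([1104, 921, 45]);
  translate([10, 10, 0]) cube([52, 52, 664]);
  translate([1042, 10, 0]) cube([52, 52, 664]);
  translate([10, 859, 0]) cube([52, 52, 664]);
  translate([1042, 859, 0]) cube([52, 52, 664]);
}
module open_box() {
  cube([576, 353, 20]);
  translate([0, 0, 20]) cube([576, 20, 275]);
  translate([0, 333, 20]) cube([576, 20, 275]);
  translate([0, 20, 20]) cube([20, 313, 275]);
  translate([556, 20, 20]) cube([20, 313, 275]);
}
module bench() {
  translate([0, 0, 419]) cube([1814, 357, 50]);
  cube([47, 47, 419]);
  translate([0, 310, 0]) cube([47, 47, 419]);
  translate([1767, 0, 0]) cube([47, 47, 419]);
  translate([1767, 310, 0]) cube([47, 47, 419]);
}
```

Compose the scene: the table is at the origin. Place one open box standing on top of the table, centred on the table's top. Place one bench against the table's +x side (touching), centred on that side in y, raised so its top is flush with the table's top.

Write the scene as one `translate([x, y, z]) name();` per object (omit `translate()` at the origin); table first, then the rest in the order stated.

table();
translate([264, 284, 709]) open_box();
translate([1104, 282, 240]) bench();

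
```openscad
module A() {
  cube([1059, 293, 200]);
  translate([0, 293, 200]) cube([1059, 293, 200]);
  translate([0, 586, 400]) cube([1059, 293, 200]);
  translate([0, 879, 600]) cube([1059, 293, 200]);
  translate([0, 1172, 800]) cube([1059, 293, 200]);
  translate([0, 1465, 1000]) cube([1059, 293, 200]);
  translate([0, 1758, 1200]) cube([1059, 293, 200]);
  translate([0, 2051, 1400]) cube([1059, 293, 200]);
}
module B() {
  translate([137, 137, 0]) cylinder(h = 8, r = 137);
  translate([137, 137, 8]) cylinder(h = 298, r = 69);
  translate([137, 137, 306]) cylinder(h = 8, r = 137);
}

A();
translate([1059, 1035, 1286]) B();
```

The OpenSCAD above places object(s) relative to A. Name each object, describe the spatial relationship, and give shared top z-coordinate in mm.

Both tops at z = 1600 mm.

A is a staircase. B is a spool. The spool is beside the staircase with their tops flush at z = 1600. The shared top z-coordinate is 1600 mm.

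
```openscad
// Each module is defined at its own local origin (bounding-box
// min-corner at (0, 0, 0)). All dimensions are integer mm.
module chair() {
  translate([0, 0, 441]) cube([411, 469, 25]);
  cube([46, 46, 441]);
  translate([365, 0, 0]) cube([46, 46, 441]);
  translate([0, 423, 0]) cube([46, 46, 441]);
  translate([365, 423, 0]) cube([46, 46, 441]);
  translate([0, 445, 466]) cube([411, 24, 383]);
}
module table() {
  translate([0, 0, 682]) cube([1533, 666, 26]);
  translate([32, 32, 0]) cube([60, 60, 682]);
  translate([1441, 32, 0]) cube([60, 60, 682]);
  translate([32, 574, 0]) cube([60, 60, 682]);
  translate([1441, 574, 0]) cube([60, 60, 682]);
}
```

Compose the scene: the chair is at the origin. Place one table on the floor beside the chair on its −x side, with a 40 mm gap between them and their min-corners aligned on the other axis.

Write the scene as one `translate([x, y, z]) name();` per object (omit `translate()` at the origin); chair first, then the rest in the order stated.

chair();
translate([-1573, 0, 0]) table();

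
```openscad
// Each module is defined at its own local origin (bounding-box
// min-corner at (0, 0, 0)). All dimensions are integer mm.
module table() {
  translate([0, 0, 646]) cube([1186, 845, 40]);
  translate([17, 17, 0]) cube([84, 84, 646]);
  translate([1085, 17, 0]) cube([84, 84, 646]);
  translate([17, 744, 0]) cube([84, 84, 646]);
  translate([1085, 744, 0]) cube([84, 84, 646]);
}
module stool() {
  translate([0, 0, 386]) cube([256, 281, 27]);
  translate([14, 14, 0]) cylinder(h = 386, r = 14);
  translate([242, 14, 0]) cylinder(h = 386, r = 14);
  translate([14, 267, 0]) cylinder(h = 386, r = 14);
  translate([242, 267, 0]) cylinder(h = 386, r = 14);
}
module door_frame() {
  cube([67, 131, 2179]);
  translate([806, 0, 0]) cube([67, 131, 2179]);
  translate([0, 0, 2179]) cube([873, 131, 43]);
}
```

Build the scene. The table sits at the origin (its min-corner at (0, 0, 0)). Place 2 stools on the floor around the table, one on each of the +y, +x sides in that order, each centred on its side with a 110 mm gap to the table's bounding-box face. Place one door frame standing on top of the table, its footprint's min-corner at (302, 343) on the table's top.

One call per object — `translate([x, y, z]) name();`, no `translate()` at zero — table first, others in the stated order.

table();
translate([465, 955, 0]) stool();
translate([1296, 282, 0]) stool();
translate([302, 343, 686]) door_frame();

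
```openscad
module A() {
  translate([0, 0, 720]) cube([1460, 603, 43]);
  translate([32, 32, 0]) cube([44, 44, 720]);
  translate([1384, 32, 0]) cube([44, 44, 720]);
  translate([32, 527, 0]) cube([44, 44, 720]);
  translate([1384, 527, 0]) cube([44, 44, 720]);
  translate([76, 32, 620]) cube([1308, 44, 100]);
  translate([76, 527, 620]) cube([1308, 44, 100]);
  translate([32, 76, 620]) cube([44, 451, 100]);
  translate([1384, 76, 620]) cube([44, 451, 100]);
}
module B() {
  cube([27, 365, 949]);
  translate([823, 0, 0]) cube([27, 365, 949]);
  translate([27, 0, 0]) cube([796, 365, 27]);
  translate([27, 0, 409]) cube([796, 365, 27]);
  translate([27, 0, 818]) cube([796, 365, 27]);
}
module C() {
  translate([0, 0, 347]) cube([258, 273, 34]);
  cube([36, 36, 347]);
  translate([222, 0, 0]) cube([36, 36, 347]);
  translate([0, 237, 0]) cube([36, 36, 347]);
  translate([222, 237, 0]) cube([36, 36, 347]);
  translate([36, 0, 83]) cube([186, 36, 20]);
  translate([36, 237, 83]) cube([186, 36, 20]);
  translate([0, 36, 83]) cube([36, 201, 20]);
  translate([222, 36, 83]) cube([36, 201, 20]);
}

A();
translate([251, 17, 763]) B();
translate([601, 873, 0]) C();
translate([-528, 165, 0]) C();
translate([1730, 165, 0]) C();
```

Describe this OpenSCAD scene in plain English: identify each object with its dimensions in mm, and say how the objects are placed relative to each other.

A is a table: top 1460 mm (x) × 603 mm (y), 43 mm thick, upper face at z = 763 mm, on four 44×44 mm square legs, each inset 32 mm from the nearest pair of top edges, running from z = 0 to the bottom of the top. Four apron rails, 44 mm thick and 100 mm tall, run between adjacent legs with their top edges flush with the underside of the top and their outer faces flush with the legs' outer faces.

B is an open bookshelf. Two side panels, each 27 mm thick, 365 mm deep and 949 mm tall, stand 850 mm apart (outside-to-outside). Between them sit 3 shelves, each 27 mm thick and 365 mm deep, spanning the full gap between the sides. The bottom shelf rests on the floor (its underside at z = 0) and the clear gap between one shelf's top and the next shelf's underside is 382 mm.

C is a four-legged stool. The seat is 258×273 mm, 34 mm thick, top at z = 381 mm. It stands on four square legs, each 36×36 mm in cross-section, from z = 0 to the seat underside, each flush with a corner of the seat. Four stretchers, 36 mm wide and 20 mm tall, connect adjacent legs with their undersides at z = 83 mm, each running between the inner faces of the legs it joins and aligned with the legs' outer faces on the other axis.

The bookshelf is on top of the table. Three stools sit around the table at the +y, −x, +x sides.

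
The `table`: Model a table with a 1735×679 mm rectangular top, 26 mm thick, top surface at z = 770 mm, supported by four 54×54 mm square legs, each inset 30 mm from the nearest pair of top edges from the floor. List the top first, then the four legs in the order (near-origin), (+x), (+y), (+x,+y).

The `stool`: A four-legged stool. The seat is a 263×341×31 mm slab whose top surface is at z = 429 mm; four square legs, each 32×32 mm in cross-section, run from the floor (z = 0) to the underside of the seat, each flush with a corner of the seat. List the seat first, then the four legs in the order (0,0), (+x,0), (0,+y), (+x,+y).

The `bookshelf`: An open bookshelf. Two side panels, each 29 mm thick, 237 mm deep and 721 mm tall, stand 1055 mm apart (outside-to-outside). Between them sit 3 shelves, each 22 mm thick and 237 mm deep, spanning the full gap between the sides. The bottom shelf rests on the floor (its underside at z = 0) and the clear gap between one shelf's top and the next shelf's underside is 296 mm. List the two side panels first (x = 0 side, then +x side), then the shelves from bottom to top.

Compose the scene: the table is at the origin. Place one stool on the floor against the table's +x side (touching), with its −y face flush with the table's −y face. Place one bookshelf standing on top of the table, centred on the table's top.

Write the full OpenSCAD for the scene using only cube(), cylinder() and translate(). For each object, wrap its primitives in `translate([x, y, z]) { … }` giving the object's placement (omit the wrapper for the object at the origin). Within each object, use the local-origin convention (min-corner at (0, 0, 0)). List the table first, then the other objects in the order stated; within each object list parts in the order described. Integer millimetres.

translate([0, 0, 744]) cube([1735, 679, 26]);
translate([30, 30, 0]) cube([54, 54, 744]);
translate([1651, 30, 0]) cube([54, 54, 744]);
translate([30, 595, 0]) cube([54, 54, 744]);
translate([1651, 595, 0]) cube([54, 54, 744]);
translate([1735, 0, 0]) {
  translate([0, 0, 398]) cube([263, 341, 31]);
  cube([32, 32, 398]);
  translate([231, 0, 0]) cube([32, 32, 398]);
  translate([0, 309, 0]) cube([32, 32, 398]);
  translate([231, 309, 0]) cube([32, 32, 398]);
}
translate([340, 221, 770]) {
  cube([29, 237, 721]);
  translate([1026, 0, 0]) cube([29, 237, 721]);
  translate([29, 0, 0]) cube([997, 237, 22]);
  translate([29, 0, 318]) cube([997, 237, 22]);
  translate([29, 0, 636]) cube([997, 237, 22]);
}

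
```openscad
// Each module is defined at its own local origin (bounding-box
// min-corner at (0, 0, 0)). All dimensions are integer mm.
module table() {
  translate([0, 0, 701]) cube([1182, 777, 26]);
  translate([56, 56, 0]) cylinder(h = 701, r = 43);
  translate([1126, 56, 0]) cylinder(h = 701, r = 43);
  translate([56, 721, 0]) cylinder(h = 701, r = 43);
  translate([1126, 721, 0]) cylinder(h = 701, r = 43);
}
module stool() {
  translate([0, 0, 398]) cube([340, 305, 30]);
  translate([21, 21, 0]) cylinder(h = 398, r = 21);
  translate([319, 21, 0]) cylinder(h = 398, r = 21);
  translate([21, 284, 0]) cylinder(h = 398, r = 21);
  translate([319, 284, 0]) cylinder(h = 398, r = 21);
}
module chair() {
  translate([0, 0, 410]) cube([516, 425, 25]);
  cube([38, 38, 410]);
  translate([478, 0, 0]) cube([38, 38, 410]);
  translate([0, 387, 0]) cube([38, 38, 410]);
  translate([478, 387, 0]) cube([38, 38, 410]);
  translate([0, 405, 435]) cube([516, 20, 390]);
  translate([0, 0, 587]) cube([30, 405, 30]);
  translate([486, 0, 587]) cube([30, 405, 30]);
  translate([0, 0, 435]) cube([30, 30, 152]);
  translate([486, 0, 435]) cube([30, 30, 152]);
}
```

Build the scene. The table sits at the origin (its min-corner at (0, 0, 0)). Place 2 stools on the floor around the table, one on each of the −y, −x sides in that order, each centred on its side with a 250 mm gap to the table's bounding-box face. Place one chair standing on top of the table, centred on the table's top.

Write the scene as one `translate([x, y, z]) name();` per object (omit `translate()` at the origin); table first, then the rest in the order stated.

table();
translate([421, -555, 0]) stool();
translate([-590, 236, 0]) stool();
translate([333, 176, 727]) chair();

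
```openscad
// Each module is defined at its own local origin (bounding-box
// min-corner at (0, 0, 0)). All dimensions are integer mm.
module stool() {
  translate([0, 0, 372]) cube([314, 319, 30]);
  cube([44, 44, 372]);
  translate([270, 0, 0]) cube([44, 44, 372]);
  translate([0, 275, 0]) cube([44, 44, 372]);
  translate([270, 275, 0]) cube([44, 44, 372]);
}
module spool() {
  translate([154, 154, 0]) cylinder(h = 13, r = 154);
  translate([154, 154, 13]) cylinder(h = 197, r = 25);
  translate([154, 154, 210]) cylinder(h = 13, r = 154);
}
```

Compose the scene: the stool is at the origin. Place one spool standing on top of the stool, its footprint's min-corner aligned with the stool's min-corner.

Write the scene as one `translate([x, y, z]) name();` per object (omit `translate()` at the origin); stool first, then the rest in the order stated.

stool();
translate([0, 0, 402]) spool();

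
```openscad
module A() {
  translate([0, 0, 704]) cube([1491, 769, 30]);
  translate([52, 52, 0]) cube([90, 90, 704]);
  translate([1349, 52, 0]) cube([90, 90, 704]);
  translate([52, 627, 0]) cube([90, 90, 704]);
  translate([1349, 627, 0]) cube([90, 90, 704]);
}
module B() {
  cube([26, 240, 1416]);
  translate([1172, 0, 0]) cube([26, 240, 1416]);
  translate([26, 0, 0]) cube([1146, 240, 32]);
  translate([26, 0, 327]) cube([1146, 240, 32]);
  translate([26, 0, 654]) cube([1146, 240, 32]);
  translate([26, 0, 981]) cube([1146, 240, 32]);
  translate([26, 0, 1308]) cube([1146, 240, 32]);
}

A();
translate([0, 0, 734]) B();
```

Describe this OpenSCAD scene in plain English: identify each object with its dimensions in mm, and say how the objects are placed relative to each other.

A is a table with a 1491×769 mm rectangular top, 30 mm thick, top surface at z = 734 mm, supported by four 90×90 mm square legs, each inset 52 mm from the nearest pair of top edges, running from the floor.

B is a bookshelf 1198 mm wide overall, 240 mm deep and 1416 mm tall. The two sides are 26 mm thick vertical panels. 5 horizontal shelves of 32 mm thickness span between the inner faces of the sides; the lowest shelf sits on the floor and shelves are stacked with a clear vertical gap of 295 mm between each pair.

The bookshelf is on top of the table.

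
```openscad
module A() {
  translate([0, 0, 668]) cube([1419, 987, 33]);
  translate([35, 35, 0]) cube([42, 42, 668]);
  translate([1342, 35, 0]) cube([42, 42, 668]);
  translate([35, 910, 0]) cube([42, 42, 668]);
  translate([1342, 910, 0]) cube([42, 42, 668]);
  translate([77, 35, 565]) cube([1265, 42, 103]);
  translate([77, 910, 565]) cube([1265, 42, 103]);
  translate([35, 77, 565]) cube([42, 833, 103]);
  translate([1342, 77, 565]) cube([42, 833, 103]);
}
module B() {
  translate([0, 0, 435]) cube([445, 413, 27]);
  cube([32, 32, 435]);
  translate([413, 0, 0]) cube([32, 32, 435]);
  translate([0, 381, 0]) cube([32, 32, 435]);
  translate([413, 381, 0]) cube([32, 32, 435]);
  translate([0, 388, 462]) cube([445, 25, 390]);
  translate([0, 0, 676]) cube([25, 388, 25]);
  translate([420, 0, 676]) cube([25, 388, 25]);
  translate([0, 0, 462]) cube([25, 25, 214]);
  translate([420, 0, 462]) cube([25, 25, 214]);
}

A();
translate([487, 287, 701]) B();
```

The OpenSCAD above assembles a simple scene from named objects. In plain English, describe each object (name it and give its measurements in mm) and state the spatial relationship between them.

A is a table: top 1419 mm (x) × 987 mm (y), 33 mm thick, upper face at z = 701 mm, on four 42×42 mm square legs, each inset 35 mm from the nearest pair of top edges, running from z = 0 to the bottom of the top. Four apron rails, 42 mm thick and 103 mm tall, run between adjacent legs with their top edges flush with the underside of the top and their outer faces flush with the legs' outer faces.

B is a chair: 445×413 mm seat, 27 mm thick, top at z = 462 mm, on four 32 mm square corner legs flush with the seat edges. A 25 mm thick backrest slab spans the full seat width, extending 390 mm above the seat top, its back face flush with the seat's +y edge. Two armrests of 25×25 mm section run along each side from the seat's front edge to the front of the backrest, top faces 239 mm above the seat top and outer faces flush with the seat's x-edges; a 25×25 mm post under the front of each armrest stands on the seat at the front corner.

The chair is on top of the table, centred.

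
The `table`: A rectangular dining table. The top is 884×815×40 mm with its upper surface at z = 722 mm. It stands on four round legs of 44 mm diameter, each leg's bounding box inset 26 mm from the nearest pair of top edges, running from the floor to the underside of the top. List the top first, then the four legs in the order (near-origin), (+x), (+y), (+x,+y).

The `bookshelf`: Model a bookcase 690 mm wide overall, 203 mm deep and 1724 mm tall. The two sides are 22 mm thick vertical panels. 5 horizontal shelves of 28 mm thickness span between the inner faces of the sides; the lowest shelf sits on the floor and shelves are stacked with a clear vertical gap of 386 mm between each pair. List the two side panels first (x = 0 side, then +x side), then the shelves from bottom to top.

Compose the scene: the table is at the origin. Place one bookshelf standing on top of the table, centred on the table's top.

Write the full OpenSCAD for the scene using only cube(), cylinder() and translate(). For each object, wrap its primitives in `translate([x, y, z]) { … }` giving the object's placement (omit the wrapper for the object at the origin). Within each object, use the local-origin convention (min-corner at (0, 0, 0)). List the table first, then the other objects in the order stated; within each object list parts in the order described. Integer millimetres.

translate([0, 0, 682]) cube([884, 815, 40]);
translate([48, 48, 0]) cylinder(h = 682, r = 22);
translate([836, 48, 0]) cylinder(h = 682, r = 22);
translate([48, 767, 0]) cylinder(h = 682, r = 22);
translate([836, 767, 0]) cylinder(h = 682, r = 22);
translate([97, 306, 722]) {
  cube([22, 203, 1724]);
  translate([668, 0, 0]) cube([22, 203, 1724]);
  translate([22, 0, 0]) cube([646, 203, 28]);
  translate([22, 0, 414]) cube([646, 203, 28]);
  translate([22, 0, 828]) cube([646, 203, 28]);
  translate([22, 0, 1242]) cube([646, 203, 28]);
  translate([22, 0, 1656]) cube([646, 203, 28]);
}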